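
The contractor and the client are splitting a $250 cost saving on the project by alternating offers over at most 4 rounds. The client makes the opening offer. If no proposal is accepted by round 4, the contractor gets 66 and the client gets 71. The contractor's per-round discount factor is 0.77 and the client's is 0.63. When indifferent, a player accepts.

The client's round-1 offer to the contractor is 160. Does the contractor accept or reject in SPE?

Accept

Round 4 (the contractor proposes): the client gets 71 if talks fail, so the contractor offers 71 and keeps 179.
Round 3 (the client proposes): the contractor can get 179 next round, worth 0.77 × 179 = 137.83 now, so the client offers 137.83, keeping 112.17.
Round 2 (the contractor proposes): the client can get 112.17 next round, worth 0.63 × 112.17 = 70.6671 now, so the contractor offers 70.6671, keeping 179.3329.
So by rejecting in round 1, the contractor gets 179.3329 next round, worth 0.77 × 179.3329 = 138.086333 now.
Offer 160 ≥ 138.086333, so the contractor accepts.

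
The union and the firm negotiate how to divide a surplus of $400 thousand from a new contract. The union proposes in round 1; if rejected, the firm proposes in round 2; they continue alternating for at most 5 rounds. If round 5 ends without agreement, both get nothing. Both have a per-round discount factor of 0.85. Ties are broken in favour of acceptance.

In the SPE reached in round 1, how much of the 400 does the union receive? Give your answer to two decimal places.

Round 5 (the union proposes): rejection yields 0 for the firm; the union offers 0 and keeps 400.
Round 4 (the firm proposes): the union can get 400 next round, worth 0.85 × 400 = 340 now; the firm offers that and keeps 60.
Round 3 (the union proposes): the firm can get 60 next round, worth 0.85 × 60 = 51 now, so the union offers 51, keeping 349.
Round 2 (the firm proposes): the union can get 349 next round, worth 0.85 × 349 = 296.65 now; the firm offers that and keeps 103.35.
Round 1 (the union proposes): the firm can get 103.35 next round, worth 0.85 × 103.35 = 87.8475 now; the union offers that and keeps 312.1525.

312.15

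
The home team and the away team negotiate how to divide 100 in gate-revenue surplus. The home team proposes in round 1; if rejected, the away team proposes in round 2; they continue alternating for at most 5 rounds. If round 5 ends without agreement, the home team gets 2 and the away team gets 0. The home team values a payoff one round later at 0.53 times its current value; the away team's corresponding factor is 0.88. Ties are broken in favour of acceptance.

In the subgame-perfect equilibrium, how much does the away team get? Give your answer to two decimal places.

60.65

By backward induction:
Round 5 (the home team proposes): the away team will accept anything ≥ 0, so the home team offers 0 and keeps 100.
Round 4 (the away team proposes): the home team can get 100 next round, worth 0.53 × 100 = 53 now. The away team offers 53 and keeps 100 − 53 = 47.
Round 3 (the home team proposes): the away team can get 47 next round, worth 0.88 × 47 = 41.36 now, so the home team offers 41.36, keeping 58.64.
Round 2 (the away team proposes): the home team can get 58.64 next round, worth 0.53 × 58.64 = 31.0792 now. The away team offers 31.0792 and keeps 100 − 31.0792 = 68.9208.
Round 1 (the home team proposes): the away team can get 68.9208 next round, worth 0.88 × 68.9208 = 60.650304 now, so the home team offers 60.650304, keeping 39.349696.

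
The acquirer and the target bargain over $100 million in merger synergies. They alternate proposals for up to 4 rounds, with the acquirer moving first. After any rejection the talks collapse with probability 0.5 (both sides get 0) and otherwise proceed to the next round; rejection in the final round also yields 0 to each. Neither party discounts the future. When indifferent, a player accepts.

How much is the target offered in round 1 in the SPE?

By backward induction:
Round 4 (the target proposes): rejection yields 0 for the acquirer; the target offers 0 and keeps 100.
Round 3 (the acquirer proposes): rejecting gives the target an expected 0.5 × 100 = 50; the acquirer offers that and keeps 50.
Round 2 (the target proposes): rejecting gives the acquirer an expected 0.5 × 50 = 25. The target offers 25 and keeps 100 − 25 = 75.
Round 1 (the acquirer proposes): rejecting gives the target an expected 0.5 × 75 = 37.5. The acquirer offers 37.5 and keeps 100 − 37.5 = 62.5.

37.5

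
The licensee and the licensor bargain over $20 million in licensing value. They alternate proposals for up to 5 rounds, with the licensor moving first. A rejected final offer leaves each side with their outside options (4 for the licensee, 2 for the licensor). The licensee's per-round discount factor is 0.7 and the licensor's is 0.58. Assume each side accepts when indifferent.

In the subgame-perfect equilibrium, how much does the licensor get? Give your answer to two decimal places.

Work backward from the last round.
Round 5 (the licensor proposes): the licensee gets 4 if talks fail, so the licensor offers 4 and keeps 16.
Round 4 (the licensee proposes): the licensor can get 16 next round, worth 0.58 × 16 = 9.28 now, so the licensee offers 9.28, keeping 10.72.
Round 3 (the licensor proposes): the licensee can get 10.72 next round, worth 0.7 × 10.72 = 7.504 now. The licensor offers 7.504 and keeps 20 − 7.504 = 12.496.
Round 2 (the licensee proposes): the licensor can get 12.496 next round, worth 0.58 × 12.496 = 7.24768 now; the licensee offers that and keeps 12.75232.
Round 1 (the licensor proposes): the licensee can get 12.75232 next round, worth 0.7 × 12.75232 = 8.926624 now, so the licensor offers 8.926624, keeping 11.073376.

11.07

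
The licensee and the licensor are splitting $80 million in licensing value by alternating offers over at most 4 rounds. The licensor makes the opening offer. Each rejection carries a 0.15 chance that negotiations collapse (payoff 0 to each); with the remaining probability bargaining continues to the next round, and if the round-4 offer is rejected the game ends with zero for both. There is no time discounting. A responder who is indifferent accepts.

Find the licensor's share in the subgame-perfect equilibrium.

Round 4 (the licensee proposes): the licensor will accept anything ≥ 0, so the licensee offers 0 and keeps 80.
Round 3 (the licensor proposes): rejecting gives the licensee an expected 0.85 × 80 = 68, so the licensor offers 68, keeping 12.
Round 2 (the licensee proposes): rejecting gives the licensor an expected 0.85 × 12 = 10.2. The licensee offers 10.2 and keeps 80 − 10.2 = 69.8.
Round 1 (the licensor proposes): rejecting gives the licensee an expected 0.85 × 69.8 = 59.33, so the licensor offers 59.33, keeping 20.67.

20.67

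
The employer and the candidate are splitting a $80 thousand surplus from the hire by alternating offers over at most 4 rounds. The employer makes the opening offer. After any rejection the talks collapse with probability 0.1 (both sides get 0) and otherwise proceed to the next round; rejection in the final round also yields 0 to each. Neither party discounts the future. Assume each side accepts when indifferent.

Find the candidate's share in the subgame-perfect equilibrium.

65.52

By backward induction:
Round 4 (the candidate proposes): the employer will accept anything ≥ 0, so the candidate offers 0 and keeps 80.
Round 3 (the employer proposes): rejecting gives the candidate an expected 0.9 × 80 = 72; the employer offers that and keeps 8.
Round 2 (the candidate proposes): rejecting gives the employer an expected 0.9 × 8 = 7.2; the candidate offers that and keeps 72.8.
Round 1 (the employer proposes): rejecting gives the candidate an expected 0.9 × 72.8 = 65.52. The employer offers 65.52 and keeps 80 − 65.52 = 14.48.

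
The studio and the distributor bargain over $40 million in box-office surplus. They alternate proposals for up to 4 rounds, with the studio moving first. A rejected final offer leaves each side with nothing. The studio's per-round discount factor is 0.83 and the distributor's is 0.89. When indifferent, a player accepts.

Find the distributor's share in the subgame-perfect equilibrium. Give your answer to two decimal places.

Round 4 (the distributor proposes): the studio will accept anything ≥ 0, so the distributor offers 0 and keeps 40.
Round 3 (the studio proposes): the distributor can get 40 next round, worth 0.89 × 40 = 35.6 now. The studio offers 35.6 and keeps 40 − 35.6 = 4.4.
Round 2 (the distributor proposes): the studio can get 4.4 next round, worth 0.83 × 4.4 = 3.652 now; the distributor offers that and keeps 36.348.
Round 1 (the studio proposes): the distributor can get 36.348 next round, worth 0.89 × 36.348 = 32.34972 now, so the studio offers 32.34972, keeping 7.65028.

32.35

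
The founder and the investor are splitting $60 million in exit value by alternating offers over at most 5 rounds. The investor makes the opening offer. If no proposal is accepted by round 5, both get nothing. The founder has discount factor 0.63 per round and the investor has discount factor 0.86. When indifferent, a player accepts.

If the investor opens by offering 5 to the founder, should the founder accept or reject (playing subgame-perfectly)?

Round 5 (the investor proposes): rejection yields 0 for the founder; the investor offers 0 and keeps 60.
Round 4 (the founder proposes): the investor can get 60 next round, worth 0.86 × 60 = 51.6 now; the founder offers that and keeps 8.4.
Round 3 (the investor proposes): the founder can get 8.4 next round, worth 0.63 × 8.4 = 5.292 now. The investor offers 5.292 and keeps 60 − 5.292 = 54.708.
Round 2 (the founder proposes): the investor can get 54.708 next round, worth 0.86 × 54.708 = 47.04888 now; the founder offers that and keeps 12.95112.
So by rejecting in round 1, the founder gets 12.95112 next round, worth 0.63 × 12.95112 = 8.1592056 now.
Offer 5 < 8.1592056, so the founder rejects.

Reject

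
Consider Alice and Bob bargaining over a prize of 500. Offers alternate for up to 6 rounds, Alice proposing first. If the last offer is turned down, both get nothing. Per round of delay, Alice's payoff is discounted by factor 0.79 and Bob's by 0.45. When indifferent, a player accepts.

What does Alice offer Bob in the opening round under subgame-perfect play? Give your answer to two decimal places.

Round 6 (Bob proposes): Alice will accept anything ≥ 0, so Bob offers 0 and keeps 500.
Round 5 (Alice proposes): Bob can get 500 next round, worth 0.45 × 500 = 225 now. Alice offers 225 and keeps 500 − 225 = 275.
Round 4 (Bob proposes): Alice can get 275 next round, worth 0.79 × 275 = 217.25 now, so Bob offers 217.25, keeping 282.75.
Round 3 (Alice proposes): Bob can get 282.75 next round, worth 0.45 × 282.75 = 127.2375 now, so Alice offers 127.2375, keeping 372.7625.
Round 2 (Bob proposes): Alice can get 372.7625 next round, worth 0.79 × 372.7625 = 294.482375 now; Bob offers that and keeps 205.517625.
Round 1 (Alice proposes): Bob can get 205.517625 next round, worth 0.45 × 205.517625 = 92.48293125 now. Alice offers 92.48293125 and keeps 500 − 92.48293125 = 407.51706875.

92.48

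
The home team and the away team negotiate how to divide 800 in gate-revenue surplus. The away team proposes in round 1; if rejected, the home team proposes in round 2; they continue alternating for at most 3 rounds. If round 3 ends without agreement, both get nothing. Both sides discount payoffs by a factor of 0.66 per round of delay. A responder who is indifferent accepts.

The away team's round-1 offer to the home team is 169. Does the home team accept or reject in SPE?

Round 3 (the away team proposes): the home team will accept anything ≥ 0, so the away team offers 0 and keeps 800.
Round 2 (the home team proposes): the away team can get 800 next round, worth 0.66 × 800 = 528 now. The home team offers 528 and keeps 800 − 528 = 272.
So by rejecting in round 1, the home team gets 272 next round, worth 0.66 × 272 = 179.52 now.
Offer 169 < 179.52, so the home team rejects.

Reject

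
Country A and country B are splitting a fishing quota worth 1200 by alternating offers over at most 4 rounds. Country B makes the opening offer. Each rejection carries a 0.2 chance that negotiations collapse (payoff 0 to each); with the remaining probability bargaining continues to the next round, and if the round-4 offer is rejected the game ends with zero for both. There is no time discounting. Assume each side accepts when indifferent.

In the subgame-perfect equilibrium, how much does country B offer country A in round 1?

806.4

By backward induction:
Round 4 (country A proposes): rejection yields 0 for country B; country A offers 0 and keeps 1200.
Round 3 (country B proposes): rejecting gives country A an expected 0.8 × 1200 = 960; country B offers that and keeps 240.
Round 2 (country A proposes): rejecting gives country B an expected 0.8 × 240 = 192. Country A offers 192 and keeps 1200 − 192 = 1008.
Round 1 (country B proposes): rejecting gives country A an expected 0.8 × 1008 = 806.4. Country B offers 806.4 and keeps 1200 − 806.4 = 393.6.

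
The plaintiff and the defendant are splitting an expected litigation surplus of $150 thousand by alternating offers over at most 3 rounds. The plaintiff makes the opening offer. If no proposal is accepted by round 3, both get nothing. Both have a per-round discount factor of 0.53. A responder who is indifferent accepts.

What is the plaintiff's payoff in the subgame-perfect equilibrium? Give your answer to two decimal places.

Round 3 (the plaintiff proposes): the defendant will accept anything ≥ 0, so the plaintiff offers 0 and keeps 150.
Round 2 (the defendant proposes): the plaintiff can get 150 next round, worth 0.53 × 150 = 79.5 now, so the defendant offers 79.5, keeping 70.5.
Round 1 (the plaintiff proposes): the defendant can get 70.5 next round, worth 0.53 × 70.5 = 37.365 now, so the plaintiff offers 37.365, keeping 112.635.

112.64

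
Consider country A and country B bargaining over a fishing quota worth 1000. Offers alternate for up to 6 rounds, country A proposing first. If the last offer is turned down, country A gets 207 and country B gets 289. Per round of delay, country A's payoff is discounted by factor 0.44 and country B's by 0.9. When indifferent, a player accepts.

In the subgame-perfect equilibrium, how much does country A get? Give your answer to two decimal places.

Round 6 (country B proposes): country A gets 207 if talks fail, so country B offers 207 and keeps 793.
Round 5 (country A proposes): country B can get 793 next round, worth 0.9 × 793 = 713.7 now; country A offers that and keeps 286.3.
Round 4 (country B proposes): country A can get 286.3 next round, worth 0.44 × 286.3 = 125.972 now; country B offers that and keeps 874.028.
Round 3 (country A proposes): country B can get 874.028 next round, worth 0.9 × 874.028 = 786.6252 now. Country A offers 786.6252 and keeps 1000 − 786.6252 = 213.3748.
Round 2 (country B proposes): country A can get 213.3748 next round, worth 0.44 × 213.3748 = 93.884912 now. Country B offers 93.884912 and keeps 1000 − 93.884912 = 906.115088.
Round 1 (country A proposes): country B can get 906.115088 next round, worth 0.9 × 906.115088 = 815.5035792 now; country A offers that and keeps 184.4964208.

184.50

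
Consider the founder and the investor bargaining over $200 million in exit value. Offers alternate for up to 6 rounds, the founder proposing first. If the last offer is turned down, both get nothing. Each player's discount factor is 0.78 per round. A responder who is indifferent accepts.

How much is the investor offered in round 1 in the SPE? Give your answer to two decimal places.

Round 6 (the investor proposes): rejection yields 0 for the founder; the investor offers 0 and keeps 200.
Round 5 (the founder proposes): the investor can get 200 next round, worth 0.78 × 200 = 156 now, so the founder offers 156, keeping 44.
Round 4 (the investor proposes): the founder can get 44 next round, worth 0.78 × 44 = 34.32 now. The investor offers 34.32 and keeps 200 − 34.32 = 165.68.
Round 3 (the founder proposes): the investor can get 165.68 next round, worth 0.78 × 165.68 = 129.2304 now. The founder offers 129.2304 and keeps 200 − 129.2304 = 70.7696.
Round 2 (the investor proposes): the founder can get 70.7696 next round, worth 0.78 × 70.7696 = 55.200288 now; the investor offers that and keeps 144.799712.
Round 1 (the founder proposes): the investor can get 144.799712 next round, worth 0.78 × 144.799712 = 112.94377536 now. The founder offers 112.94377536 and keeps 200 − 112.94377536 = 87.05622464.

112.94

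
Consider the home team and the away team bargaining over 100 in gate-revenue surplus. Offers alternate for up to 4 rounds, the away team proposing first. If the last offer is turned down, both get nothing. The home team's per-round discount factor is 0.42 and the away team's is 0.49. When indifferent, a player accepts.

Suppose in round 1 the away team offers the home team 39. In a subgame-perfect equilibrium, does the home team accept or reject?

Work out the home team's continuation value if the offer is rejected.
Round 4 (the home team proposes): rejection yields 0 for the away team; the home team offers 0 and keeps 100.
Round 3 (the away team proposes): the home team can get 100 next round, worth 0.42 × 100 = 42 now; the away team offers that and keeps 58.
Round 2 (the home team proposes): the away team can get 58 next round, worth 0.49 × 58 = 28.42 now. The home team offers 28.42 and keeps 100 − 28.42 = 71.58.
So by rejecting in round 1, the home team gets 71.58 next round, worth 0.42 × 71.58 = 30.0636 now.
Offer 39 ≥ 30.0636, so the home team accepts.

Accept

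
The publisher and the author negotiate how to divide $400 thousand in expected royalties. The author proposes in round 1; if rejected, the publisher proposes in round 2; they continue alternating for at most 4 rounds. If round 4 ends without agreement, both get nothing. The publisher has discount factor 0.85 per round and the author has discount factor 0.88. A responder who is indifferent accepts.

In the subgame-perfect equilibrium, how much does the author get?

By backward induction:
Round 4 (the publisher proposes): the author will accept anything ≥ 0, so the publisher offers 0 and keeps 400.
Round 3 (the author proposes): the publisher can get 400 next round, worth 0.85 × 400 = 340 now, so the author offers 340, keeping 60.
Round 2 (the publisher proposes): the author can get 60 next round, worth 0.88 × 60 = 52.8 now; the publisher offers that and keeps 347.2.
Round 1 (the author proposes): the publisher can get 347.2 next round, worth 0.85 × 347.2 = 295.12 now, so the author offers 295.12, keeping 104.88.

104.88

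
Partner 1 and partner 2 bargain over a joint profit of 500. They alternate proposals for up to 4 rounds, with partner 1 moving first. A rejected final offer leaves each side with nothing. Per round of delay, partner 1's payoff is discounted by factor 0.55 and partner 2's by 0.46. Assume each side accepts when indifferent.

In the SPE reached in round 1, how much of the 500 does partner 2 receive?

161.69

Round 4 (partner 2 proposes): rejection yields 0 for partner 1; partner 2 offers 0 and keeps 500.
Round 3 (partner 1 proposes): partner 2 can get 500 next round, worth 0.46 × 500 = 230 now. Partner 1 offers 230 and keeps 500 − 230 = 270.
Round 2 (partner 2 proposes): partner 1 can get 270 next round, worth 0.55 × 270 = 148.5 now, so partner 2 offers 148.5, keeping 351.5.
Round 1 (partner 1 proposes): partner 2 can get 351.5 next round, worth 0.46 × 351.5 = 161.69 now. Partner 1 offers 161.69 and keeps 500 − 161.69 = 338.31.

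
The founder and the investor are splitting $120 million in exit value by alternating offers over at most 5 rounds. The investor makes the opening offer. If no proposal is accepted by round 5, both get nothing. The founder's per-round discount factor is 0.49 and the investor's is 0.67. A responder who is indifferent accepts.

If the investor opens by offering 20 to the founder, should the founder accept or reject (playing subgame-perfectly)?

Work out the founder's continuation value if the offer is rejected.
Round 5 (the investor proposes): rejection yields 0 for the founder; the investor offers 0 and keeps 120.
Round 4 (the founder proposes): the investor can get 120 next round, worth 0.67 × 120 = 80.4 now, so the founder offers 80.4, keeping 39.6.
Round 3 (the investor proposes): the founder can get 39.6 next round, worth 0.49 × 39.6 = 19.404 now. The investor offers 19.404 and keeps 120 − 19.404 = 100.596.
Round 2 (the founder proposes): the investor can get 100.596 next round, worth 0.67 × 100.596 = 67.39932 now. The founder offers 67.39932 and keeps 120 − 67.39932 = 52.60068.
So by rejecting in round 1, the founder gets 52.60068 next round, worth 0.49 × 52.60068 = 25.7743332 now.
Offer 20 < 25.7743332, so the founder rejects.

Reject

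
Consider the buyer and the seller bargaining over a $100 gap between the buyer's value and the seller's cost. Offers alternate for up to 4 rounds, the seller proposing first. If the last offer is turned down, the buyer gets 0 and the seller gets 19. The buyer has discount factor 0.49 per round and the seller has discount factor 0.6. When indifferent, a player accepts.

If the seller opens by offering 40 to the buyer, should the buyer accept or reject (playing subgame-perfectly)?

Round 4 (the buyer proposes): the seller gets 19 if talks fail, so the buyer offers 19 and keeps 81.
Round 3 (the seller proposes): the buyer can get 81 next round, worth 0.49 × 81 = 39.69 now. The seller offers 39.69 and keeps 100 − 39.69 = 60.31.
Round 2 (the buyer proposes): the seller can get 60.31 next round, worth 0.6 × 60.31 = 36.186 now. The buyer offers 36.186 and keeps 100 − 36.186 = 63.814.
So by rejecting in round 1, the buyer gets 63.814 next round, worth 0.49 × 63.814 = 31.26886 now.
Offer 40 ≥ 31.26886, so the buyer accepts.

Accept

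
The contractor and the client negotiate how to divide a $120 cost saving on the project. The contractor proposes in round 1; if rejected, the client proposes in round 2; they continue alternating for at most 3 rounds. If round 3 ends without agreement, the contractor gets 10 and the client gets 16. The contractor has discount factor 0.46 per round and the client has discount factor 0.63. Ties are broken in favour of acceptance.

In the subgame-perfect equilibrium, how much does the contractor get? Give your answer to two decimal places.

74.54

Work backward from the last round.
Round 3 (the contractor proposes): the client gets 16 if talks fail, so the contractor offers 16 and keeps 104.
Round 2 (the client proposes): the contractor can get 104 next round, worth 0.46 × 104 = 47.84 now, so the client offers 47.84, keeping 72.16.
Round 1 (the contractor proposes): the client can get 72.16 next round, worth 0.63 × 72.16 = 45.4608 now, so the contractor offers 45.4608, keeping 74.5392.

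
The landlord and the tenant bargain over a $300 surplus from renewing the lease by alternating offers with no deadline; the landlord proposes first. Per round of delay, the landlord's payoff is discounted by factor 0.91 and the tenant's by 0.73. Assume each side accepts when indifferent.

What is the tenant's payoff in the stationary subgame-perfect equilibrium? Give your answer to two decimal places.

58.71

Let x be the landlord's share when the landlord proposes and y be the tenant's share when the tenant proposes.
The tenant accepts iff offered ≥ 0.73·y, so x = 300 − 0.73y. Symmetrically y = 300 − 0.91x.
Substituting: x = 300 − 0.73(300 − 0.91x), giving x(1 − 0.91·0.73) = 300(1 − 0.73).
So x = 300 × 0.27 / 0.3357 ≈ 241.2869, and the tenant receives 300 − x ≈ 58.7131.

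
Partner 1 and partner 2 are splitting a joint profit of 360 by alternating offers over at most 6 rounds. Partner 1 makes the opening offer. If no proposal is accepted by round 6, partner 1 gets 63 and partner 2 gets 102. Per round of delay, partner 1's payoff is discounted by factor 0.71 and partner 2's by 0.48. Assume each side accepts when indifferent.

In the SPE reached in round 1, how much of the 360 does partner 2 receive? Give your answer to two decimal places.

Round 6 (partner 2 proposes): partner 1 gets 63 if talks fail, so partner 2 offers 63 and keeps 297.
Round 5 (partner 1 proposes): partner 2 can get 297 next round, worth 0.48 × 297 = 142.56 now. Partner 1 offers 142.56 and keeps 360 − 142.56 = 217.44.
Round 4 (partner 2 proposes): partner 1 can get 217.44 next round, worth 0.71 × 217.44 = 154.3824 now. Partner 2 offers 154.3824 and keeps 360 − 154.3824 = 205.6176.
Round 3 (partner 1 proposes): partner 2 can get 205.6176 next round, worth 0.48 × 205.6176 = 98.696448 now; partner 1 offers that and keeps 261.303552.
Round 2 (partner 2 proposes): partner 1 can get 261.303552 next round, worth 0.71 × 261.303552 = 185.52552192 now; partner 2 offers that and keeps 174.47447808.
Round 1 (partner 1 proposes): partner 2 can get 174.47447808 next round, worth 0.48 × 174.47447808 = 83.7477494784 now; partner 1 offers that and keeps 276.2522505216.

83.75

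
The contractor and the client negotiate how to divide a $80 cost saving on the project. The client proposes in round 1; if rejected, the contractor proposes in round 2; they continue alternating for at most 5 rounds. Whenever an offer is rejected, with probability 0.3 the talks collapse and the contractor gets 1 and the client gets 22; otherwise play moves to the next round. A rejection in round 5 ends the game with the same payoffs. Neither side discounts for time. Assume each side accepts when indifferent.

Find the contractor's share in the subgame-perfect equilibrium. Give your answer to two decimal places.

18.84

Round 5 (the client proposes): the contractor gets 1 if talks fail, so the client offers 1 and keeps 79.
Round 4 (the contractor proposes): rejecting gives the client an expected 0.7 × 79 + 0.3 × 22 = 61.9. The contractor offers 61.9 and keeps 80 − 61.9 = 18.1.
Round 3 (the client proposes): rejecting gives the contractor an expected 0.7 × 18.1 + 0.3 × 1 = 12.97, so the client offers 12.97, keeping 67.03.
Round 2 (the contractor proposes): rejecting gives the client an expected 0.7 × 67.03 + 0.3 × 22 = 53.521; the contractor offers that and keeps 26.479.
Round 1 (the client proposes): rejecting gives the contractor an expected 0.7 × 26.479 + 0.3 × 1 = 18.8353, so the client offers 18.8353, keeping 61.1647.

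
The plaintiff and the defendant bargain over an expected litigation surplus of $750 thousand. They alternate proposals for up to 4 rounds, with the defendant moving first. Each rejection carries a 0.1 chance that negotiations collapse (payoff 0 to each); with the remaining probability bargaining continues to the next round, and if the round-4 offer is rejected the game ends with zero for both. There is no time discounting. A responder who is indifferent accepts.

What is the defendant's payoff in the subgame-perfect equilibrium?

135.75

Round 4 (the plaintiff proposes): rejection yields 0 for the defendant; the plaintiff offers 0 and keeps 750.
Round 3 (the defendant proposes): rejecting gives the plaintiff an expected 0.9 × 750 = 675, so the defendant offers 675, keeping 75.
Round 2 (the plaintiff proposes): rejecting gives the defendant an expected 0.9 × 75 = 67.5; the plaintiff offers that and keeps 682.5.
Round 1 (the defendant proposes): rejecting gives the plaintiff an expected 0.9 × 682.5 = 614.25; the defendant offers that and keeps 135.75.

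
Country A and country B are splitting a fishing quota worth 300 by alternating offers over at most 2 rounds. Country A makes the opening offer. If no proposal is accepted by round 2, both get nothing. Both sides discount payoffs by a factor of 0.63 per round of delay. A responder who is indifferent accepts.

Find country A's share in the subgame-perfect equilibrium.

111

Round 2 (country B proposes): rejection yields 0 for country A; country B offers 0 and keeps 300.
Round 1 (country A proposes): country B can get 300 next round, worth 0.63 × 300 = 189 now, so country A offers 189, keeping 111.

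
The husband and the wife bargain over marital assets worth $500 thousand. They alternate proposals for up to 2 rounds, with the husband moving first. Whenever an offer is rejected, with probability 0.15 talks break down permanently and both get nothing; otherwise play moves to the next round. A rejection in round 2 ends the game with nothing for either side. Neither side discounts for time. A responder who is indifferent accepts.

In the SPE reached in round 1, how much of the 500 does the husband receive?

By backward induction:
Round 2 (the wife proposes): the husband will accept anything ≥ 0, so the wife offers 0 and keeps 500.
Round 1 (the husband proposes): rejecting gives the wife an expected 0.85 × 500 = 425. The husband offers 425 and keeps 500 − 425 = 75.

75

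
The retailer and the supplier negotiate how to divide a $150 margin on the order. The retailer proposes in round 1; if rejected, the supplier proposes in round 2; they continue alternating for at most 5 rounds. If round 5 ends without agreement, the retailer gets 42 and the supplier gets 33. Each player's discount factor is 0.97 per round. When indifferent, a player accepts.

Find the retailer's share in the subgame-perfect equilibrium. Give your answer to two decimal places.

Round 5 (the retailer proposes): the supplier gets 33 if talks fail, so the retailer offers 33 and keeps 117.
Round 4 (the supplier proposes): the retailer can get 117 next round, worth 0.97 × 117 = 113.49 now. The supplier offers 113.49 and keeps 150 − 113.49 = 36.51.
Round 3 (the retailer proposes): the supplier can get 36.51 next round, worth 0.97 × 36.51 = 35.4147 now. The retailer offers 35.4147 and keeps 150 − 35.4147 = 114.5853.
Round 2 (the supplier proposes): the retailer can get 114.5853 next round, worth 0.97 × 114.5853 = 111.147741 now, so the supplier offers 111.147741, keeping 38.852259.
Round 1 (the retailer proposes): the supplier can get 38.852259 next round, worth 0.97 × 38.852259 = 37.68669123 now. The retailer offers 37.68669123 and keeps 150 − 37.68669123 = 112.31330877.

112.31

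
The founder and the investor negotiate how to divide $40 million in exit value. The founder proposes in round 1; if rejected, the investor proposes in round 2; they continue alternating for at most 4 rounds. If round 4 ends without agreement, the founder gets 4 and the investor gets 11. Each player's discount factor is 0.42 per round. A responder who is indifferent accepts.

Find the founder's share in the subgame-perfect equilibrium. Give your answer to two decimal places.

27.59

Solve by backward induction from round 4.
Round 4 (the investor proposes): the founder gets 4 if talks fail, so the investor offers 4 and keeps 36.
Round 3 (the founder proposes): the investor can get 36 next round, worth 0.42 × 36 = 15.12 now, so the founder offers 15.12, keeping 24.88.
Round 2 (the investor proposes): the founder can get 24.88 next round, worth 0.42 × 24.88 = 10.4496 now; the investor offers that and keeps 29.5504.
Round 1 (the founder proposes): the investor can get 29.5504 next round, worth 0.42 × 29.5504 = 12.411168 now. The founder offers 12.411168 and keeps 40 − 12.411168 = 27.588832.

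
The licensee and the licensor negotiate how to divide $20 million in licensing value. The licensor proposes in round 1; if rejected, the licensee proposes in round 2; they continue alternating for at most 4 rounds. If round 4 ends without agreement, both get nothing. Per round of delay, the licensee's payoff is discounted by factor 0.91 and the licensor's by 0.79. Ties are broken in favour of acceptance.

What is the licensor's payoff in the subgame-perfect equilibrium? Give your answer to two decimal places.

3.09

Round 4 (the licensee proposes): the licensor will accept anything ≥ 0, so the licensee offers 0 and keeps 20.
Round 3 (the licensor proposes): the licensee can get 20 next round, worth 0.91 × 20 = 18.2 now, so the licensor offers 18.2, keeping 1.8.
Round 2 (the licensee proposes): the licensor can get 1.8 next round, worth 0.79 × 1.8 = 1.422 now. The licensee offers 1.422 and keeps 20 − 1.422 = 18.578.
Round 1 (the licensor proposes): the licensee can get 18.578 next round, worth 0.91 × 18.578 = 16.90598 now, so the licensor offers 16.90598, keeping 3.09402.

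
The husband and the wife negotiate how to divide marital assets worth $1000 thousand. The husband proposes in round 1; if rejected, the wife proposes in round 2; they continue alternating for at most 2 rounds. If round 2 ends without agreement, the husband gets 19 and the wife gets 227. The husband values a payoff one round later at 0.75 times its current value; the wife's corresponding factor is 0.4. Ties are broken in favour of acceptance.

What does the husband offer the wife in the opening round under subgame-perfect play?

Round 2 (the wife proposes): the husband gets 19 if talks fail, so the wife offers 19 and keeps 981.
Round 1 (the husband proposes): the wife can get 981 next round, worth 0.4 × 981 = 392.4 now; the husband offers that and keeps 607.6.

392.4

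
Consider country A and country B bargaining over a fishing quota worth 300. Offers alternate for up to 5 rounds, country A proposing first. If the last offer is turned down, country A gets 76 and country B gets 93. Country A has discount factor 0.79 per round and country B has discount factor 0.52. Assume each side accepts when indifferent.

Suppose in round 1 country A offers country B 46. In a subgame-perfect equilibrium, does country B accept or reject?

Round 5 (country A proposes): country B gets 93 if talks fail, so country A offers 93 and keeps 207.
Round 4 (country B proposes): country A can get 207 next round, worth 0.79 × 207 = 163.53 now, so country B offers 163.53, keeping 136.47.
Round 3 (country A proposes): country B can get 136.47 next round, worth 0.52 × 136.47 = 70.9644 now; country A offers that and keeps 229.0356.
Round 2 (country B proposes): country A can get 229.0356 next round, worth 0.79 × 229.0356 = 180.938124 now; country B offers that and keeps 119.061876.
So by rejecting in round 1, country B gets 119.061876 next round, worth 0.52 × 119.061876 = 61.91217552 now.
Offer 46 < 61.91217552, so country B rejects.

Reject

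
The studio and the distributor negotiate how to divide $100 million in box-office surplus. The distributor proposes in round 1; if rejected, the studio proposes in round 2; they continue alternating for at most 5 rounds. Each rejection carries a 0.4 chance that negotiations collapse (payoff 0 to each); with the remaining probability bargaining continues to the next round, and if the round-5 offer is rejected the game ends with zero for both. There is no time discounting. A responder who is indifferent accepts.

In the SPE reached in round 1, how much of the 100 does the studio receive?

32.64

Round 5 (the distributor proposes): the studio will accept anything ≥ 0, so the distributor offers 0 and keeps 100.
Round 4 (the studio proposes): rejecting gives the distributor an expected 0.6 × 100 = 60, so the studio offers 60, keeping 40.
Round 3 (the distributor proposes): rejecting gives the studio an expected 0.6 × 40 = 24; the distributor offers that and keeps 76.
Round 2 (the studio proposes): rejecting gives the distributor an expected 0.6 × 76 = 45.6, so the studio offers 45.6, keeping 54.4.
Round 1 (the distributor proposes): rejecting gives the studio an expected 0.6 × 54.4 = 32.64. The distributor offers 32.64 and keeps 100 − 32.64 = 67.36.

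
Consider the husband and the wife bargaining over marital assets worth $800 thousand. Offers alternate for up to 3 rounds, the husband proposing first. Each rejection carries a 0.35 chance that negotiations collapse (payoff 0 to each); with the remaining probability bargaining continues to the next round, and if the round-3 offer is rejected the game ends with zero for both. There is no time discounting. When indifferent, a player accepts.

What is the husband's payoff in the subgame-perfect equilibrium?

Round 3 (the husband proposes): rejection yields 0 for the wife; the husband offers 0 and keeps 800.
Round 2 (the wife proposes): rejecting gives the husband an expected 0.65 × 800 = 520, so the wife offers 520, keeping 280.
Round 1 (the husband proposes): rejecting gives the wife an expected 0.65 × 280 = 182. The husband offers 182 and keeps 800 − 182 = 618.

618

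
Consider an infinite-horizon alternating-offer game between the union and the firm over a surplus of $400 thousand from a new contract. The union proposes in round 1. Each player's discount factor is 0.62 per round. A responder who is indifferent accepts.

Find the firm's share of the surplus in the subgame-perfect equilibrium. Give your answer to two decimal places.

When the union proposes, the firm accepts any offer worth at least 0.62 times what the firm would get by proposing next round; and vice versa.
This gives x = 400 − 0.62y and y = 400 − 0.62x, where x and y are each side's share when it proposes.
Hence (1 − 0.62·0.62)x = 400(1 − 0.62), i.e. 0.6156·x = 152.
x ≈ 246.9136; the firm's share is 400 − x ≈ 153.0864.

153.09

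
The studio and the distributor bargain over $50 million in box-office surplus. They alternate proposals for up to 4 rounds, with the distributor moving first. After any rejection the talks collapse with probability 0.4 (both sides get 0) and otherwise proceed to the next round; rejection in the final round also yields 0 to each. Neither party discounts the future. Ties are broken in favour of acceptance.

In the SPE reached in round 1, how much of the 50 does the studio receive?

22.8

Round 4 (the studio proposes): the distributor will accept anything ≥ 0, so the studio offers 0 and keeps 50.
Round 3 (the distributor proposes): rejecting gives the studio an expected 0.6 × 50 = 30; the distributor offers that and keeps 20.
Round 2 (the studio proposes): rejecting gives the distributor an expected 0.6 × 20 = 12; the studio offers that and keeps 38.
Round 1 (the distributor proposes): rejecting gives the studio an expected 0.6 × 38 = 22.8, so the distributor offers 22.8, keeping 27.2.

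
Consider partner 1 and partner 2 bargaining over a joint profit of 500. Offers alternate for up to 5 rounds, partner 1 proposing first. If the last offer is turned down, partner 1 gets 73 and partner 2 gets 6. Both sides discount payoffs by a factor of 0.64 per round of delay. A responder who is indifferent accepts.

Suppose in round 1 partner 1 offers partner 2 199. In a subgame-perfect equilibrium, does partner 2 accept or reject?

Accept

Round 5 (partner 1 proposes): partner 2 gets 6 if talks fail, so partner 1 offers 6 and keeps 494.
Round 4 (partner 2 proposes): partner 1 can get 494 next round, worth 0.64 × 494 = 316.16 now, so partner 2 offers 316.16, keeping 183.84.
Round 3 (partner 1 proposes): partner 2 can get 183.84 next round, worth 0.64 × 183.84 = 117.6576 now, so partner 1 offers 117.6576, keeping 382.3424.
Round 2 (partner 2 proposes): partner 1 can get 382.3424 next round, worth 0.64 × 382.3424 = 244.699136 now; partner 2 offers that and keeps 255.300864.
So by rejecting in round 1, partner 2 gets 255.300864 next round, worth 0.64 × 255.300864 = 163.39255296 now.
Offer 199 ≥ 163.39255296, so partner 2 accepts.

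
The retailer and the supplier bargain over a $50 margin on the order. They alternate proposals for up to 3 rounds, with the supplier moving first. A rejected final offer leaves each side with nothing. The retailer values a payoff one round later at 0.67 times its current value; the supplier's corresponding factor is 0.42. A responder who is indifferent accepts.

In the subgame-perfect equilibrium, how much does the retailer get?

19.43

Work backward from the last round.
Round 3 (the supplier proposes): the retailer will accept anything ≥ 0, so the supplier offers 0 and keeps 50.
Round 2 (the retailer proposes): the supplier can get 50 next round, worth 0.42 × 50 = 21 now; the retailer offers that and keeps 29.
Round 1 (the supplier proposes): the retailer can get 29 next round, worth 0.67 × 29 = 19.43 now; the supplier offers that and keeps 30.57.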